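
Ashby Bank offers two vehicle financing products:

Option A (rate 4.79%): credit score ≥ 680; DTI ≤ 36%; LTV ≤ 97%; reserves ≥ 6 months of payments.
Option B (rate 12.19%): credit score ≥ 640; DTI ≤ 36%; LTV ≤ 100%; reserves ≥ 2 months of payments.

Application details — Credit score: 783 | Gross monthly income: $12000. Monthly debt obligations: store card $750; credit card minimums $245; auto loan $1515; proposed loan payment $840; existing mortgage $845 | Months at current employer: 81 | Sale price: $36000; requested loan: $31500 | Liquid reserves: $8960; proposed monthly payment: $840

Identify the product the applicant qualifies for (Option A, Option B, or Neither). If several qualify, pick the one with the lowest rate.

Option A

Total debts = (750 + 245 + 1,515 + 840 + 845) = 4,195; DTI = 4,195/12,000 = 35%.
LTV = 31,500/36,000 = 87.5%.
Reserves = 8,960/840 = 10.7 months.
Option A: score 783 ≥ 680; DTI 35% ≤ 36%; LTV 87.5% ≤ 97%; reserves 10.7 ≥ 6 mo → qualifies.
Option B: score 783 ≥ 640; DTI 35% ≤ 36%; LTV 87.5% ≤ 100%; reserves 10.7 ≥ 2 mo → qualifies.
Qualifying: Option A, Option B. Lowest rate is 4.79% → Option A.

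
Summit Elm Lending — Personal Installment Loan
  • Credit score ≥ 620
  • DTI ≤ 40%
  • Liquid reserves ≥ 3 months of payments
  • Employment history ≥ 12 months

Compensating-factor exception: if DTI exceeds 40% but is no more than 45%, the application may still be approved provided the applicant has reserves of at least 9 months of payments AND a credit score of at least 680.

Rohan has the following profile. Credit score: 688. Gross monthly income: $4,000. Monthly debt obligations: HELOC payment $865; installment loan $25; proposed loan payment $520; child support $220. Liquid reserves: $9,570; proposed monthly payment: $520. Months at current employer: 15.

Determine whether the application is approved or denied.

Approved

Credit score 688 ≥ 620 (meets base)
Total debts = (865 + 25 + 520 + 220) = 1,630. DTI: 1,630 ÷ 4,000 = 40.8%, over the 40% base limit.
Reserves: 9,570 ÷ 520 = 18.4 months (meets 3-month minimum)
Employment 15 ≥ 12 months
DTI 40.8% is within the 40%–45% exception band; checking compensating factors.
Reserves 18.4 ≥ 9 months; credit score 688 ≥ 680.
Both compensating conditions met → exception applies.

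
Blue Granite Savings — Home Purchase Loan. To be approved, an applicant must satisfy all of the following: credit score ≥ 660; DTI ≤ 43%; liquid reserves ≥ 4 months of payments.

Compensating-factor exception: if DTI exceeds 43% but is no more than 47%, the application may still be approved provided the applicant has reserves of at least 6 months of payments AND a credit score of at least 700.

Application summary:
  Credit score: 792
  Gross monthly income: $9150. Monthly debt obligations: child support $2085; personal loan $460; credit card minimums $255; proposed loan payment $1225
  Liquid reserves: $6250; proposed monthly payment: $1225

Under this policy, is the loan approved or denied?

Denied

Credit score 792 ≥ 660 (meets base)
Total debts = (2,085 + 460 + 255 + 1,225) = 4,025. DTI = 4,025/9,150 = 44% > 43% — standard DTI limit exceeded.
Reserves: 6,250 ÷ 1,225 = 5.1 months (meets 4-month minimum)
44% falls in the override range (43%–47%), so the compensating-factor test applies.
Override check — reserves: 5.1 mo (short of 6); score: 792 (ok).
Compensating-factor requirement not fully met.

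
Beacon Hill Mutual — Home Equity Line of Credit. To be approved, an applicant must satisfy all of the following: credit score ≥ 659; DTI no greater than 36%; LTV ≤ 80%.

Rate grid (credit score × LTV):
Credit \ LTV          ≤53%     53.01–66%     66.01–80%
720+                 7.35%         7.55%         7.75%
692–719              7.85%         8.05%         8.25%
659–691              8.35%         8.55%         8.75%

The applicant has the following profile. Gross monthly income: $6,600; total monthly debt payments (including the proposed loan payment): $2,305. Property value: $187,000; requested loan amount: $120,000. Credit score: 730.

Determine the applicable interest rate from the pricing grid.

Credit score 730 ≥ 659; Debt-to-income = 2,305/6,600 = 34.9% — meets 36% limit
LTV: 120,000 ÷ 187,000 = 64.2%, within 80% cap
Row: 730 falls in 720+. Column: 64.2% falls in 53.01–66%. Rate = 7.55%.

7.55%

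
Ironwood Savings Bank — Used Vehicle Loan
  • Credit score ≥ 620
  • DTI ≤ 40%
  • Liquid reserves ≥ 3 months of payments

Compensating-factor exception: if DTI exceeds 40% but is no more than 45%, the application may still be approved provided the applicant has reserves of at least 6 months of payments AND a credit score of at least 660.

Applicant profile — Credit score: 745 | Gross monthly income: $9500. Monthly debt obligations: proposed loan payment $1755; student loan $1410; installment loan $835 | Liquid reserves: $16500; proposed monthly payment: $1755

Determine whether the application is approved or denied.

Credit score 745 ≥ 620 (meets base)
Total debts = (1,755 + 1,410 + 835) = 4,000. DTI = 4,000/9,500 = 42.1% > 40% — standard DTI limit exceeded.
Reserves = 16,500/1,755 = 9.4 months ≥ 3
DTI 42.1% is within the 40%–45% exception band; checking compensating factors.
Override check — reserves: 9.4 mo (ok); score: 745 (ok).
Both override conditions satisfied; DTI exception granted.

Approved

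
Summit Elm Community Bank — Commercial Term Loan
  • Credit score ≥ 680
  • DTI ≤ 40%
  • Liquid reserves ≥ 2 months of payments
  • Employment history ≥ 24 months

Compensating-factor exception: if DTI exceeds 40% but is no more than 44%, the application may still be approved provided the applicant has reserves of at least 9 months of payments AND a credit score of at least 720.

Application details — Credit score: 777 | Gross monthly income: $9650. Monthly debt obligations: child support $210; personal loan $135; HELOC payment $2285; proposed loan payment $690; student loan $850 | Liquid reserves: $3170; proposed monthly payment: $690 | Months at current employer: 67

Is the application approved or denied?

Denied

Credit score 777 ≥ 680 (meets base)
Total debts = (210 + 135 + 2,285 + 690 + 850) = 4,170. DTI = 4,170/9,650 = 43.2% > 40% — standard DTI limit exceeded.
Liquid reserves cover 3,170/690 = 4.6 months — ≥ 2 required
Employment 67 ≥ 24 months
43.2% falls in the override range (40%–44%), so the compensating-factor test applies.
Reserves 4.6 < 9 months; credit score 777 ≥ 720.
Override conditions not both satisfied; exception does not apply.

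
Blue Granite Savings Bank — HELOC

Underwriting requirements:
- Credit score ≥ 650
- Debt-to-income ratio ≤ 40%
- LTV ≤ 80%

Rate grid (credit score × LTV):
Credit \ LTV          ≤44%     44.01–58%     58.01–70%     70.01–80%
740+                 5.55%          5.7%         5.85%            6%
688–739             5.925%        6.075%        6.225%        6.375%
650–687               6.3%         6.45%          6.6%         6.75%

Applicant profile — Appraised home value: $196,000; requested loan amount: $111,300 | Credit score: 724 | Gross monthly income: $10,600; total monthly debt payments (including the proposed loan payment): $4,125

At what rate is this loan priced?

Credit score 724 ≥ 650; DTI: 4,125 ÷ 10,600 = 38.9%, within the 40% cap
LTV = 111,300/196,000 = 56.8% ≤ 80%
Row: 724 falls in 688–739. Column: 56.8% falls in 44.01–58%. Rate = 6.075%.

6.075%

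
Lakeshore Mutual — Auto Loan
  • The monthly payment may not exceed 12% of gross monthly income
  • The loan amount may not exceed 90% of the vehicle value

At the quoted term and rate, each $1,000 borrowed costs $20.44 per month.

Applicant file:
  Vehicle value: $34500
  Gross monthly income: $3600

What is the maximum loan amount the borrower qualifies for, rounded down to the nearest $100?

Payment cap: 12% × $3,600 = $432/month.
At $20.44 per $1,000, that supports 432/20.44 × 1,000 ≈ $21,135 → $21,100.
LTV cap: 90% × $34,500 = $31,050 → $31,000.
Binding constraint: payment-to-income.

$21,100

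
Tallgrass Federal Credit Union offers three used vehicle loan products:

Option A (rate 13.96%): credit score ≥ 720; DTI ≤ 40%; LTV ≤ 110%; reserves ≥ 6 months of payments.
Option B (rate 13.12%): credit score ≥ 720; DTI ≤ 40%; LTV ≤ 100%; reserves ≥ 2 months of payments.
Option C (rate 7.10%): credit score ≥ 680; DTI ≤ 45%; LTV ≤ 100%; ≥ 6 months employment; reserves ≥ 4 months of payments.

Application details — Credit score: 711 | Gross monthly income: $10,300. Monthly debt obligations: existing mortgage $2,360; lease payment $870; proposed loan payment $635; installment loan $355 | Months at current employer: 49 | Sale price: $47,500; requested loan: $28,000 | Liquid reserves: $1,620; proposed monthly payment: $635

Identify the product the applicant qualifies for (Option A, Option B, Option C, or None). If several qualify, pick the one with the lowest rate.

Total debts = (2,360 + 870 + 635 + 355) = 4,220; DTI = 4,220/10,300 = 41%.
LTV = 28,000/47,500 = 58.9%.
Reserves = 1,620/635 = 2.6 months.
Option A: score 711 < 720; DTI 41% > 40%; LTV 58.9% ≤ 110%; reserves 2.6 < 6 mo → does not qualify.
Option B: score 711 < 720; DTI 41% > 40%; LTV 58.9% ≤ 100%; reserves 2.6 ≥ 2 mo → does not qualify.
Option C: score 711 ≥ 680; DTI 41% ≤ 45%; LTV 58.9% ≤ 100%; employment 49 ≥ 6 mo; reserves 2.6 < 4 mo → does not qualify.

None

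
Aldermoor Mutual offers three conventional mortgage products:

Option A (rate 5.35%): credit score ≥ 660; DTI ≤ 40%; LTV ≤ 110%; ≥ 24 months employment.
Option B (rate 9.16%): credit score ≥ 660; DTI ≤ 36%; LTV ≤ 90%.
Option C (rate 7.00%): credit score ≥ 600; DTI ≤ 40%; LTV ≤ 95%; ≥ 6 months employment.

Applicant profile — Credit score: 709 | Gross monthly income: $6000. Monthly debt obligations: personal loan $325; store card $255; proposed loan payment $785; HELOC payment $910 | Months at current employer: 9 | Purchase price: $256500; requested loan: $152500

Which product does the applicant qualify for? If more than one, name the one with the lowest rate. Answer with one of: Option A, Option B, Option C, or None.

Total debts = (325 + 255 + 785 + 910) = 2,275; DTI = 2,275/6,000 = 37.9%.
LTV = 152,500/256,500 = 59.5%.
Option A: score 709 ≥ 660; DTI 37.9% ≤ 40%; LTV 59.5% ≤ 110%; employment 9 < 24 mo → does not qualify.
Option B: score 709 ≥ 660; DTI 37.9% > 36%; LTV 59.5% ≤ 90% → does not qualify.
Option C: score 709 ≥ 600; DTI 37.9% ≤ 40%; LTV 59.5% ≤ 95%; employment 9 ≥ 6 mo → qualifies.

Option C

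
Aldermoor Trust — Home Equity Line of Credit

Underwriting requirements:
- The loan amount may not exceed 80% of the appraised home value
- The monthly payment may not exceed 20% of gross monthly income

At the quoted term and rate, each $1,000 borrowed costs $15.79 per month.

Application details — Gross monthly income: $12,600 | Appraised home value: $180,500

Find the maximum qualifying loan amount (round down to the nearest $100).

$144,400

Payment cap: 20% × $12,600 = $2,520/month.
At $15.79 per $1,000, that supports 2,520/15.79 × 1,000 ≈ $159,594 → $159,500.
LTV cap: 80% × $180,500 = $144,400 → $144,400.
Binding constraint: loan-to-value.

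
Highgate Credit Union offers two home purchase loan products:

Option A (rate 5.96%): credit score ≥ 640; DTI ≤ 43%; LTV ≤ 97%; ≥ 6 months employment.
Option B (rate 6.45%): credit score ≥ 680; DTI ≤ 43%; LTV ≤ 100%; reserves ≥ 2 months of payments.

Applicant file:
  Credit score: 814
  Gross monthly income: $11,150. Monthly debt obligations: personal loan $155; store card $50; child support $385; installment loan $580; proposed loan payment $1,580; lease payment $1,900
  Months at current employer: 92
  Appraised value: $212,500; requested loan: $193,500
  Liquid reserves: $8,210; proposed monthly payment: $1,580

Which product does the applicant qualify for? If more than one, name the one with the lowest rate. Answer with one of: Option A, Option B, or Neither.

Total debts = (155 + 50 + 385 + 580 + 1,580 + 1,900) = 4,650; DTI = 4,650/11,150 = 41.7%.
LTV = 193,500/212,500 = 91.1%.
Reserves = 8,210/1,580 = 5.2 months.
Option A: score 814 ≥ 640; DTI 41.7% ≤ 43%; LTV 91.1% ≤ 97%; employment 92 ≥ 6 mo → qualifies.
Option B: score 814 ≥ 680; DTI 41.7% ≤ 43%; LTV 91.1% ≤ 100%; reserves 5.2 ≥ 2 mo → qualifies.
Qualifying: Option A, Option B. Lowest rate is 5.96% → Option A.

Option A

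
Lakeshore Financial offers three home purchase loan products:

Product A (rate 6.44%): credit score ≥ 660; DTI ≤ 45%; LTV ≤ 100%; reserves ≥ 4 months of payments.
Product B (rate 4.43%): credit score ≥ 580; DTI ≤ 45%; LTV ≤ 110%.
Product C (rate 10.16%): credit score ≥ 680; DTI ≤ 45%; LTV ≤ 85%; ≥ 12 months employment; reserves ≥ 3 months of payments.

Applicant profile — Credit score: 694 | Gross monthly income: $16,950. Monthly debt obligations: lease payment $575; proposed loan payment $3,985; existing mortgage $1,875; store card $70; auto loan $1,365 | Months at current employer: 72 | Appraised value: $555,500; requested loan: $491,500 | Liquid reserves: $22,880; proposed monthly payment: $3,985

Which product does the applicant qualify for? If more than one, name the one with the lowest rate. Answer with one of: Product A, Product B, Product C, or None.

None

Total debts = (575 + 3,985 + 1,875 + 70 + 1,365) = 7,870; DTI = 7,870/16,950 = 46.4%.
LTV = 491,500/555,500 = 88.5%.
Reserves = 22,880/3,985 = 5.7 months.
Product A: score 694 ≥ 660; DTI 46.4% > 45%; LTV 88.5% ≤ 100%; reserves 5.7 ≥ 4 mo → does not qualify.
Product B: score 694 ≥ 580; DTI 46.4% > 45%; LTV 88.5% ≤ 110% → does not qualify.
Product C: score 694 ≥ 680; DTI 46.4% > 45%; LTV 88.5% > 85%; employment 72 ≥ 12 mo; reserves 5.7 ≥ 3 mo → does not qualify.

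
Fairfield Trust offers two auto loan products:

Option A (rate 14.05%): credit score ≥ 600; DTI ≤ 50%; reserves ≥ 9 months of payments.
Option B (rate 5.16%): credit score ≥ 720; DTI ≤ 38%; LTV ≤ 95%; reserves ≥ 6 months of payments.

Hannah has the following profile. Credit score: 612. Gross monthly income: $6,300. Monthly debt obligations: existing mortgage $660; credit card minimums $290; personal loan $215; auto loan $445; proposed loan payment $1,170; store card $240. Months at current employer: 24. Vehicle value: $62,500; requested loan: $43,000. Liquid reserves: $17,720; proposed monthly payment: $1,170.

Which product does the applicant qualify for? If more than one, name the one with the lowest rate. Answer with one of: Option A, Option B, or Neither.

Total debts = (660 + 290 + 215 + 445 + 1,170 + 240) = 3,020; DTI = 3,020/6,300 = 47.9%.
LTV = 43,000/62,500 = 68.8%.
Reserves = 17,720/1,170 = 15.1 months.
Option A: score 612 ≥ 600; DTI 47.9% ≤ 50%; reserves 15.1 ≥ 9 mo → qualifies.
Option B: score 612 < 720; DTI 47.9% > 38%; LTV 68.8% ≤ 95%; reserves 15.1 ≥ 6 mo → does not qualify.

Option A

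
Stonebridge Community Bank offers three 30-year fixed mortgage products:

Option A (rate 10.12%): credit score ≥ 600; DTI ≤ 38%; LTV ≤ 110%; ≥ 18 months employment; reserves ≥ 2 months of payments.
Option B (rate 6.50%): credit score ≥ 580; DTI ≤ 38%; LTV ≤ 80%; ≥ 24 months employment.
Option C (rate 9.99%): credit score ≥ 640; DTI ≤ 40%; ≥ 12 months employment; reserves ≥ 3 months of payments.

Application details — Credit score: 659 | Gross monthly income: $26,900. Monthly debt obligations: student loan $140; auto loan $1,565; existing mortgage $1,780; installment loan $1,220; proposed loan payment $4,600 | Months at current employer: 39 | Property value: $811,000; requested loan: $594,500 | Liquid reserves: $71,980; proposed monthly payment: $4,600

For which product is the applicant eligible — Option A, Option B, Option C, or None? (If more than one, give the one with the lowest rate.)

Total debts = (140 + 1,565 + 1,780 + 1,220 + 4,600) = 9,305; DTI = 9,305/26,900 = 34.6%.
LTV = 594,500/811,000 = 73.3%.
Reserves = 71,980/4,600 = 15.6 months.
Option A: score 659 ≥ 600; DTI 34.6% ≤ 38%; LTV 73.3% ≤ 110%; employment 39 ≥ 18 mo; reserves 15.6 ≥ 2 mo → qualifies.
Option B: score 659 ≥ 580; DTI 34.6% ≤ 38%; LTV 73.3% ≤ 80%; employment 39 ≥ 24 mo → qualifies.
Option C: score 659 ≥ 640; DTI 34.6% ≤ 40%; employment 39 ≥ 12 mo; reserves 15.6 ≥ 3 mo → qualifies.
Qualifying: Option A, Option B, Option C. Lowest rate is 6.50% → Option B.

Option B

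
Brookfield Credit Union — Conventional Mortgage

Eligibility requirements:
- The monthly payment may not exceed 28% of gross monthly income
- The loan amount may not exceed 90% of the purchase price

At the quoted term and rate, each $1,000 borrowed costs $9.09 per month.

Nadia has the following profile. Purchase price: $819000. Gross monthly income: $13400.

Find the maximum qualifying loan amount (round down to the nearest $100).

Payment cap: 28% × $13,400 = $3,752/month.
At $9.09 per $1,000, that supports 3,752/9.09 × 1,000 ≈ $412,761 → $412,700.
LTV cap: 90% × $819,000 = $737,100 → $737,100.
Binding constraint: payment-to-income.

$412,700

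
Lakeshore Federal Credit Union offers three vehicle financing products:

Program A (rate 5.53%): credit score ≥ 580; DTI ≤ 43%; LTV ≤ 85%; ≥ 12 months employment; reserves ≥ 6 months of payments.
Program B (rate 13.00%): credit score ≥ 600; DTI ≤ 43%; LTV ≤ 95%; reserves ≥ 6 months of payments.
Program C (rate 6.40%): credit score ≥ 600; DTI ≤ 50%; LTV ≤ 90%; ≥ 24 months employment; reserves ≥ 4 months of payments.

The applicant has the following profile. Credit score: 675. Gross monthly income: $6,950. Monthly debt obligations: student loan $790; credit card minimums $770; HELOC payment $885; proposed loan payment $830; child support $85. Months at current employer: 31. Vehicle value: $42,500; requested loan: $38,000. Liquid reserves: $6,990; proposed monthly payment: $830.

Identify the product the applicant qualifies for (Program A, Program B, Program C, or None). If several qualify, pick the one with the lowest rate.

Total debts = (790 + 770 + 885 + 830 + 85) = 3,360; DTI = 3,360/6,950 = 48.3%.
LTV = 38,000/42,500 = 89.4%.
Reserves = 6,990/830 = 8.4 months.
Program A: score 675 ≥ 580; DTI 48.3% > 43%; LTV 89.4% > 85%; employment 31 ≥ 12 mo; reserves 8.4 ≥ 6 mo → does not qualify.
Program B: score 675 ≥ 600; DTI 48.3% > 43%; LTV 89.4% ≤ 95%; reserves 8.4 ≥ 6 mo → does not qualify.
Program C: score 675 ≥ 600; DTI 48.3% ≤ 50%; LTV 89.4% ≤ 90%; employment 31 ≥ 24 mo; reserves 8.4 ≥ 4 mo → qualifies.

Program C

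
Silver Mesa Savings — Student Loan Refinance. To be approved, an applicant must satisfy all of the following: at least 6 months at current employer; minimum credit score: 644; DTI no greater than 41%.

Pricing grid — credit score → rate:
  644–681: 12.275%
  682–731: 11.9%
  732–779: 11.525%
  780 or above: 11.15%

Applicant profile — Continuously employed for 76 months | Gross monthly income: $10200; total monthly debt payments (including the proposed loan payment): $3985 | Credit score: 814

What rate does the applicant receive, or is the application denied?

Credit score 814 ≥ 644 (meets minimum)
Employment 76 ≥ 6 months
DTI = 3,985/10,200 = 39.1% ≤ 41%
All requirements met. Score 814 falls in the 780 or above tier → 11.15%.

Approved at 11.15%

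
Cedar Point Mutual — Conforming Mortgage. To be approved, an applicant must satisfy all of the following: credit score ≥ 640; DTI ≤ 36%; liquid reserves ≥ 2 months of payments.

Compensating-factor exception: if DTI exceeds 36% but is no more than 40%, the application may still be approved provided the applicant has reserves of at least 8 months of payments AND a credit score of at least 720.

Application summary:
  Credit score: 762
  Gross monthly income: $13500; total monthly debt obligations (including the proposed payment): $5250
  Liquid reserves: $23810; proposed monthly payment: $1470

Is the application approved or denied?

Approved

Credit score 762 ≥ 640 (meets base)
DTI: 5,250 ÷ 13,500 = 38.9%, over the 36% base limit.
Reserves = 23,810/1,470 = 16.2 months ≥ 2
38.9% falls in the override range (36%–40%), so the compensating-factor test applies.
Reserves 16.2 ≥ 8 months; credit score 762 ≥ 720.
Both override conditions satisfied; DTI exception granted.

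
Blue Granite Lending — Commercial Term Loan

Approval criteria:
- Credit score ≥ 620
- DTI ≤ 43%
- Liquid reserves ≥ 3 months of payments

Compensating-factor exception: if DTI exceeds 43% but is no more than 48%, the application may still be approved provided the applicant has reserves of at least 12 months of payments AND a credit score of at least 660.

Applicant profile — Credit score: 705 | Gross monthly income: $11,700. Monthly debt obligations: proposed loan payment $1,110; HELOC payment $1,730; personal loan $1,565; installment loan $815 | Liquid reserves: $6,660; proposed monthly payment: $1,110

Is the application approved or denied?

Denied

Credit score 705 ≥ 620 (meets base)
Total debts = (1,110 + 1,730 + 1,565 + 815) = 5,220. DTI: 5,220 ÷ 11,700 = 44.6%, over the 43% base limit.
Reserves: 6,660 ÷ 1,110 = 6.0 months (meets 3-month minimum)
DTI 44.6% is within the 43%–48% exception band; checking compensating factors.
Reserves 6.0 < 12 months; credit score 705 ≥ 660.
Override conditions not both satisfied; exception does not apply.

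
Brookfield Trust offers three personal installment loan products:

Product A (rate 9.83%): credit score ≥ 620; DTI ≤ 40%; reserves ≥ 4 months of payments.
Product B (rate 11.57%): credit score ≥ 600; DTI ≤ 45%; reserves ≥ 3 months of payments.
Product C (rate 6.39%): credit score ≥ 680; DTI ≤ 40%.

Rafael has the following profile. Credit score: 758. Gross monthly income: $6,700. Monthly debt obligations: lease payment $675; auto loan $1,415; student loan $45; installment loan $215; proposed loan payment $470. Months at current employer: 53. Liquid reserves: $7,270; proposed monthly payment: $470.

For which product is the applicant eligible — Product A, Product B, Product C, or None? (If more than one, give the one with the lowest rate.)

Product B

Total debts = (675 + 1,415 + 45 + 215 + 470) = 2,820; DTI = 2,820/6,700 = 42.1%.
Reserves = 7,270/470 = 15.5 months.
Product A: score 758 ≥ 620; DTI 42.1% > 40%; reserves 15.5 ≥ 4 mo → does not qualify.
Product B: score 758 ≥ 600; DTI 42.1% ≤ 45%; reserves 15.5 ≥ 3 mo → qualifies.
Product C: score 758 ≥ 680; DTI 42.1% > 40% → does not qualify.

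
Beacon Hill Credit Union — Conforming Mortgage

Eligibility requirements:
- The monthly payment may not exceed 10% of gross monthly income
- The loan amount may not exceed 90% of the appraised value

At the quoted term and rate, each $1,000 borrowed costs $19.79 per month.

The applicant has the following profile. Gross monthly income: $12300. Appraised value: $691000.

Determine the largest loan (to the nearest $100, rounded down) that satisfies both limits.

$62,100

Payment cap: 10% × $12,300 = $1,230/month.
At $19.79 per $1,000, that supports 1,230/19.79 × 1,000 ≈ $62,152 → $62,100.
LTV cap: 90% × $691,000 = $621,900 → $621,900.
Binding constraint: payment-to-income.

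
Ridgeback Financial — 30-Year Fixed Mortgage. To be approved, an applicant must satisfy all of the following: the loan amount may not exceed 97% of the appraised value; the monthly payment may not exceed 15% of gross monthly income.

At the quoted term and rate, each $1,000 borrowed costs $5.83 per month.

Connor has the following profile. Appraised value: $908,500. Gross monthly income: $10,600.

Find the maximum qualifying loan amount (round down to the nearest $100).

Payment cap: 15% × $10,600 = $1,590/month.
At $5.83 per $1,000, that supports 1,590/5.83 × 1,000 ≈ $272,727 → $272,700.
LTV cap: 97% × $908,500 = $881,245 → $881,200.
Binding constraint: payment-to-income.

$272,700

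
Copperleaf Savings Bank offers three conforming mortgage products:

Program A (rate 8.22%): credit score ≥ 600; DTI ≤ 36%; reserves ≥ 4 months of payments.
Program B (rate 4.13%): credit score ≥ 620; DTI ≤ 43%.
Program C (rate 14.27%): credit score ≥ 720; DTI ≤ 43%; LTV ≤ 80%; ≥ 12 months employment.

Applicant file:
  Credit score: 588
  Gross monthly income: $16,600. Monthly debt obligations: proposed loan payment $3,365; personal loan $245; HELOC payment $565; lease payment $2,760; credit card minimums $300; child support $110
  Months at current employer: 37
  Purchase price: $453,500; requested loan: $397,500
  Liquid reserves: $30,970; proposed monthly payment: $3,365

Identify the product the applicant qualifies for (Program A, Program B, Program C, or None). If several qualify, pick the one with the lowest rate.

None

Total debts = (3,365 + 245 + 565 + 2,760 + 300 + 110) = 7,345; DTI = 7,345/16,600 = 44.2%.
LTV = 397,500/453,500 = 87.7%.
Reserves = 30,970/3,365 = 9.2 months.
Program A: score 588 < 600; DTI 44.2% > 36%; reserves 9.2 ≥ 4 mo → does not qualify.
Program B: score 588 < 620; DTI 44.2% > 43% → does not qualify.
Program C: score 588 < 720; DTI 44.2% > 43%; LTV 87.7% > 80%; employment 37 ≥ 12 mo → does not qualify.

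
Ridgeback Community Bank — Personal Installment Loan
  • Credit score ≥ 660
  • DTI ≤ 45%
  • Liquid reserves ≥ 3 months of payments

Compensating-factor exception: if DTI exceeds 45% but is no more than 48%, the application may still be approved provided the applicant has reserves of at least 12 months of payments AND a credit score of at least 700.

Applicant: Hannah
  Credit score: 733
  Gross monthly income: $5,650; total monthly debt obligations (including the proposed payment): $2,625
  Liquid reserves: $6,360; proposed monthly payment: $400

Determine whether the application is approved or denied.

Credit score 733 ≥ 660 (meets base)
DTI: 2,625 ÷ 5,650 = 46.5%, over the 45% base limit.
Reserves = 6,360/400 = 15.9 months ≥ 3
DTI 46.5% is within the 45%–48% exception band; checking compensating factors.
Reserves 15.9 ≥ 12 months; credit score 733 ≥ 700.
Both compensating conditions met → exception applies.

Approved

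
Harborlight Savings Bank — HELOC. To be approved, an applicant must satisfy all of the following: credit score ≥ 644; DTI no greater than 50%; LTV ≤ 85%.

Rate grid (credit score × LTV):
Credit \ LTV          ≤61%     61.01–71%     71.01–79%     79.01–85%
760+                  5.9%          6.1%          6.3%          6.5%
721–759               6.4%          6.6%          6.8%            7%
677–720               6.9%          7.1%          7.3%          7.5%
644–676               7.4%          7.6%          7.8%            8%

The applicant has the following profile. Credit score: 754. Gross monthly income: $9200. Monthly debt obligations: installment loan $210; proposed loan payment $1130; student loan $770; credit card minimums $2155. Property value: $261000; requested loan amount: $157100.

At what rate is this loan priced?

6.4%

Credit score 754 ≥ 644; Total monthly debts = (210 + 1,130 + 770 + 2,155) = 4,265. DTI: 4,265 ÷ 9,200 = 46.4%, within the 50% cap
Loan-to-value = 157,100/261,000 = 60.2% — pass (85% max)
Row: 754 falls in 721–759. Column: 60.2% falls in ≤61%. Rate = 6.4%.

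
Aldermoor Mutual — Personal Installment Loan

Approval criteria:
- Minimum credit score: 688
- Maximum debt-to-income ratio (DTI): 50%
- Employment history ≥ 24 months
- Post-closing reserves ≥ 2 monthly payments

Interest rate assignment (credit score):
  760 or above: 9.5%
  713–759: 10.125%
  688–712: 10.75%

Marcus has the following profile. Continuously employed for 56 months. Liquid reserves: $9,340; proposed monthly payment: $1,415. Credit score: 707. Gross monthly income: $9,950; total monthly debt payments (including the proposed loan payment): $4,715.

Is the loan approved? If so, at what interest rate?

Credit score 707 ≥ 688 (meets minimum)
Employment 56 ≥ 24 months
DTI = 4,715/9,950 = 47.4% ≤ 50%
Reserves: 9,340 ÷ 1,415 = 6.6 months (meets 2-month minimum)
All requirements met. Score 707 falls in the 688–712 tier → 10.75%.

Approved at 10.75%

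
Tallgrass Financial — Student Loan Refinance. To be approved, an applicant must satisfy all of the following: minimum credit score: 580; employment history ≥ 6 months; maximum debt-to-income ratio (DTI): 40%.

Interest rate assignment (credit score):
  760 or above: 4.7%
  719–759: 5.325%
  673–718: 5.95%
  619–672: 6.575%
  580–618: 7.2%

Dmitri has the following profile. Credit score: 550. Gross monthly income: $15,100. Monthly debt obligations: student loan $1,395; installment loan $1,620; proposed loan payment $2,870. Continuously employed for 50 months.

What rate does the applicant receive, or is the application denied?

Credit score 550 < 580 (below minimum)
Total monthly debts = (1,395 + 1,620 + 2,870) = 5,885. Debt-to-income = 5,885/15,100 = 39% — meets 40% limit
Employment 50 ≥ 6 months
Not all requirements met → denied.

Denied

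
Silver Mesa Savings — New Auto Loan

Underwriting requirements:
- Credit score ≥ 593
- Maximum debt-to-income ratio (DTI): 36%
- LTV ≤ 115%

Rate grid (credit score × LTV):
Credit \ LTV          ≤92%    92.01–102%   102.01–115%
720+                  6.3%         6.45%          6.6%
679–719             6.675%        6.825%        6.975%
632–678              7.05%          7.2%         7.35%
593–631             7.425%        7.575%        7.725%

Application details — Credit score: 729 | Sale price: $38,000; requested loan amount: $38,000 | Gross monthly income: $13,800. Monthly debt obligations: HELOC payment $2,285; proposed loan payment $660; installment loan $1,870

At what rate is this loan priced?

Credit score 729 ≥ 593; Total monthly debts = (2,285 + 660 + 1,870) = 4,815. Debt-to-income = 4,815/13,800 = 34.9% — meets 36% limit
LTV: 38,000 ÷ 38,000 = 100%, within 115% cap
Credit 729 → row 720+; LTV 100% → column 92.01–102%. Grid cell → 6.45%.

6.45%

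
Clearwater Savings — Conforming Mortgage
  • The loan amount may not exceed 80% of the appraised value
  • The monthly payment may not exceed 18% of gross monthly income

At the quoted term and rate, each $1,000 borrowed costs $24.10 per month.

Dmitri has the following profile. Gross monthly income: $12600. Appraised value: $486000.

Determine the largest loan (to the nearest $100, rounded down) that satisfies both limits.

Payment cap: 18% × $12,600 = $2,268/month.
At $24.10 per $1,000, that supports 2,268/24.10 × 1,000 ≈ $94,107 → $94,100.
LTV cap: 80% × $486,000 = $388,800 → $388,800.
Binding constraint: payment-to-income.

$94,100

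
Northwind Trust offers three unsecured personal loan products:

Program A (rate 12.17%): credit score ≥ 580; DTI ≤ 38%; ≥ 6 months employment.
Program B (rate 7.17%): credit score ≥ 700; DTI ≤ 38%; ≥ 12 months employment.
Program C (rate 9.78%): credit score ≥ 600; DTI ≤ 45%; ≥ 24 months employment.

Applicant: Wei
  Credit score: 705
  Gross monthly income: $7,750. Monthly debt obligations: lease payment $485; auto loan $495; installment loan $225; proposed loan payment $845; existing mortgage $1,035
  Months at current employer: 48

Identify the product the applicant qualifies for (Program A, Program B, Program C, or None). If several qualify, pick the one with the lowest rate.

Total debts = (485 + 495 + 225 + 845 + 1,035) = 3,085; DTI = 3,085/7,750 = 39.8%.
Program A: score 705 ≥ 580; DTI 39.8% > 38%; employment 48 ≥ 6 mo → does not qualify.
Program B: score 705 ≥ 700; DTI 39.8% > 38%; employment 48 ≥ 12 mo → does not qualify.
Program C: score 705 ≥ 600; DTI 39.8% ≤ 45%; employment 48 ≥ 24 mo → qualifies.

Program C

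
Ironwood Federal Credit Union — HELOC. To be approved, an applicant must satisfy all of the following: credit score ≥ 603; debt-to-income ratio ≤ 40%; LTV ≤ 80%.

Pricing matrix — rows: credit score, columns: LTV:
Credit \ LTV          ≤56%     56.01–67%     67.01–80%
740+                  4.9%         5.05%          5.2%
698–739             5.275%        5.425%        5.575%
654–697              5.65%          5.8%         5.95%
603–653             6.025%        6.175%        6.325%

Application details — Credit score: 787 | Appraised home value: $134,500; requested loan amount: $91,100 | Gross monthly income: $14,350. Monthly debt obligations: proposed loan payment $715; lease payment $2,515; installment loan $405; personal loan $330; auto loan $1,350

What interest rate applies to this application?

Credit score 787 ≥ 603; Total monthly debts = (715 + 2,515 + 405 + 330 + 1,350) = 5,315. DTI: 5,315 ÷ 14,350 = 37%, within the 40% cap
Loan-to-value = 91,100/134,500 = 67.7% — pass (80% max)
Row: 787 falls in 740+. Column: 67.7% falls in 67.01–80%. Rate = 5.2%.

5.2%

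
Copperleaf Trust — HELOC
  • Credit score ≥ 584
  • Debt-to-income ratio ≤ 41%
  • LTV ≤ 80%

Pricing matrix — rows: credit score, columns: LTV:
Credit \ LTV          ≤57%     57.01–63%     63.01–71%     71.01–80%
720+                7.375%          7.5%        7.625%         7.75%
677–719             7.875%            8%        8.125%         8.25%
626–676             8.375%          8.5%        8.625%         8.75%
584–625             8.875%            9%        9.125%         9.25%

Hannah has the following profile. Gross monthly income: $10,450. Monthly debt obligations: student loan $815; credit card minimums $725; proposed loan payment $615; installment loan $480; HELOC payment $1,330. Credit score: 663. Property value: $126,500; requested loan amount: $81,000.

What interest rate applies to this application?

8.625%

Credit score 663 ≥ 584; Total monthly debts = (815 + 725 + 615 + 480 + 1,330) = 3,965. DTI: 3,965 ÷ 10,450 = 37.9%, within the 41% cap
Loan-to-value = 81,000/126,500 = 64% — pass (80% max)
Credit 663 → row 626–676; LTV 64% → column 63.01–71%. Grid cell → 8.625%.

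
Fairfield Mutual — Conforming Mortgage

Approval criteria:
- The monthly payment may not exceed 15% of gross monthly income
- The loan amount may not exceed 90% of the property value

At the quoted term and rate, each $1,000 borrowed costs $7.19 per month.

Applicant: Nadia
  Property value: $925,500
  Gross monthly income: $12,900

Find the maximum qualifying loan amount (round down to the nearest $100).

Payment cap: 15% × $12,900 = $1,935/month.
At $7.19 per $1,000, that supports 1,935/7.19 × 1,000 ≈ $269,123 → $269,100.
LTV cap: 90% × $925,500 = $832,950 → $832,900.
Binding constraint: payment-to-income.

$269,100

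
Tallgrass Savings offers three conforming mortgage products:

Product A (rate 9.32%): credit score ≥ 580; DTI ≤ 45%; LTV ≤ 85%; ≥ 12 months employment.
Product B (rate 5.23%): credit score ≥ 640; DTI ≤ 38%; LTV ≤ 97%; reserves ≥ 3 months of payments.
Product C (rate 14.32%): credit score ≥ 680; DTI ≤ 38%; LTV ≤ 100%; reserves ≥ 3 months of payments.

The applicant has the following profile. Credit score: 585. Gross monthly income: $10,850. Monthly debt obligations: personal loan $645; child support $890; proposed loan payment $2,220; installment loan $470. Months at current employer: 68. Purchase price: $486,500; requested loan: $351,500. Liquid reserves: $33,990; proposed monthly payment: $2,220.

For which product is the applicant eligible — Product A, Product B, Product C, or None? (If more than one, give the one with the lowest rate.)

Total debts = (645 + 890 + 2,220 + 470) = 4,225; DTI = 4,225/10,850 = 38.9%.
LTV = 351,500/486,500 = 72.3%.
Reserves = 33,990/2,220 = 15.3 months.
Product A: score 585 ≥ 580; DTI 38.9% ≤ 45%; LTV 72.3% ≤ 85%; employment 68 ≥ 12 mo → qualifies.
Product B: score 585 < 640; DTI 38.9% > 38%; LTV 72.3% ≤ 97%; reserves 15.3 ≥ 3 mo → does not qualify.
Product C: score 585 < 680; DTI 38.9% > 38%; LTV 72.3% ≤ 100%; reserves 15.3 ≥ 3 mo → does not qualify.

Product A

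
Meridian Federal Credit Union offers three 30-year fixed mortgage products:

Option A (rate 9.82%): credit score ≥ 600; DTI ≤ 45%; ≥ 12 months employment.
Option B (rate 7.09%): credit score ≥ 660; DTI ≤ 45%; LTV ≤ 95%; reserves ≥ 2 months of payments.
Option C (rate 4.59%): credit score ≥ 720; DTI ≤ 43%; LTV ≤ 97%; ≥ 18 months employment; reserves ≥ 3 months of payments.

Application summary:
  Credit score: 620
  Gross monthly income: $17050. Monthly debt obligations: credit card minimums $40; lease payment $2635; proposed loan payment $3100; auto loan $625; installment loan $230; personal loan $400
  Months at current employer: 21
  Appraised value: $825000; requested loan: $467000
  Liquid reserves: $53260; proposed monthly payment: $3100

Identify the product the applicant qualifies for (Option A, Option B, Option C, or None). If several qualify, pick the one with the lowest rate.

Option A

Total debts = (40 + 2,635 + 3,100 + 625 + 230 + 400) = 7,030; DTI = 7,030/17,050 = 41.2%.
LTV = 467,000/825,000 = 56.6%.
Reserves = 53,260/3,100 = 17.2 months.
Option A: score 620 ≥ 600; DTI 41.2% ≤ 45%; employment 21 ≥ 12 mo → qualifies.
Option B: score 620 < 660; DTI 41.2% ≤ 45%; LTV 56.6% ≤ 95%; reserves 17.2 ≥ 2 mo → does not qualify.
Option C: score 620 < 720; DTI 41.2% ≤ 43%; LTV 56.6% ≤ 97%; employment 21 ≥ 18 mo; reserves 17.2 ≥ 3 mo → does not qualify.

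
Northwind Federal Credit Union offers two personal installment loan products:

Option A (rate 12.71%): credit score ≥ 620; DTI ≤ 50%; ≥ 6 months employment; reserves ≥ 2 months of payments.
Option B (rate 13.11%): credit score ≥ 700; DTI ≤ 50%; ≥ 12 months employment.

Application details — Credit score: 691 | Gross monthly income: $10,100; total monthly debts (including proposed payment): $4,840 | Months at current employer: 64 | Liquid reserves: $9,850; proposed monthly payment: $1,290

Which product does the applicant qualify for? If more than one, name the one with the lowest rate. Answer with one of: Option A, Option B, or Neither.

Option A

DTI = 4,840/10,100 = 47.9%.
Reserves = 9,850/1,290 = 7.6 months.
Option A: score 691 ≥ 620; DTI 47.9% ≤ 50%; employment 64 ≥ 6 mo; reserves 7.6 ≥ 2 mo → qualifies.
Option B: score 691 < 700; DTI 47.9% ≤ 50%; employment 64 ≥ 12 mo → does not qualify.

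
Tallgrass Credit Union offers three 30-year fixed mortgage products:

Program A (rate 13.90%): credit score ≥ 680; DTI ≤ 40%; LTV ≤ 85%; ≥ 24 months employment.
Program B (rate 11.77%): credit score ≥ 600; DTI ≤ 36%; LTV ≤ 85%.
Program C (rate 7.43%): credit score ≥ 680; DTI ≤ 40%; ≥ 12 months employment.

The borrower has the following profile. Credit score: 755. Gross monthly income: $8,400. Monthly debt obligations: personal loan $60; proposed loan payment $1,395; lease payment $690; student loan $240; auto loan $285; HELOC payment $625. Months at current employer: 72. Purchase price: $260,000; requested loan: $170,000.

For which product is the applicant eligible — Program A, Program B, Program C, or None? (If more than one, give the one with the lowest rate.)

Program C

Total debts = (60 + 1,395 + 690 + 240 + 285 + 625) = 3,295; DTI = 3,295/8,400 = 39.2%.
LTV = 170,000/260,000 = 65.4%.
Program A: score 755 ≥ 680; DTI 39.2% ≤ 40%; LTV 65.4% ≤ 85%; employment 72 ≥ 24 mo → qualifies.
Program B: score 755 ≥ 600; DTI 39.2% > 36%; LTV 65.4% ≤ 85% → does not qualify.
Program C: score 755 ≥ 680; DTI 39.2% ≤ 40%; employment 72 ≥ 12 mo → qualifies.
Qualifying: Program A, Program C. Lowest rate is 7.43% → Program C.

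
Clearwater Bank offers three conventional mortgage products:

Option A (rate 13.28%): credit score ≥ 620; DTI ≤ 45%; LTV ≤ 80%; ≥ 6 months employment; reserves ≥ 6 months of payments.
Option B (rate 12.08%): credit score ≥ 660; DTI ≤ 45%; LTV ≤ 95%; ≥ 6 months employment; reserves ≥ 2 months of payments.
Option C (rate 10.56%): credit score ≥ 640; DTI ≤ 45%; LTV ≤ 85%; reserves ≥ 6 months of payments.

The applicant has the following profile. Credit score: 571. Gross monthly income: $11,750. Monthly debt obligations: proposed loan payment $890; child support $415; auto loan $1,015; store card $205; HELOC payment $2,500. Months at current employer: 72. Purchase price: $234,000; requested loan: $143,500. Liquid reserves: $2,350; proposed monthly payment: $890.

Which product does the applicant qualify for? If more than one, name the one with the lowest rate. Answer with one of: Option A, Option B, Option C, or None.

Total debts = (890 + 415 + 1,015 + 205 + 2,500) = 5,025; DTI = 5,025/11,750 = 42.8%.
LTV = 143,500/234,000 = 61.3%.
Reserves = 2,350/890 = 2.6 months.
Option A: score 571 < 620; DTI 42.8% ≤ 45%; LTV 61.3% ≤ 80%; employment 72 ≥ 6 mo; reserves 2.6 < 6 mo → does not qualify.
Option B: score 571 < 660; DTI 42.8% ≤ 45%; LTV 61.3% ≤ 95%; employment 72 ≥ 6 mo; reserves 2.6 ≥ 2 mo → does not qualify.
Option C: score 571 < 640; DTI 42.8% ≤ 45%; LTV 61.3% ≤ 85%; reserves 2.6 < 6 mo → does not qualify.

None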